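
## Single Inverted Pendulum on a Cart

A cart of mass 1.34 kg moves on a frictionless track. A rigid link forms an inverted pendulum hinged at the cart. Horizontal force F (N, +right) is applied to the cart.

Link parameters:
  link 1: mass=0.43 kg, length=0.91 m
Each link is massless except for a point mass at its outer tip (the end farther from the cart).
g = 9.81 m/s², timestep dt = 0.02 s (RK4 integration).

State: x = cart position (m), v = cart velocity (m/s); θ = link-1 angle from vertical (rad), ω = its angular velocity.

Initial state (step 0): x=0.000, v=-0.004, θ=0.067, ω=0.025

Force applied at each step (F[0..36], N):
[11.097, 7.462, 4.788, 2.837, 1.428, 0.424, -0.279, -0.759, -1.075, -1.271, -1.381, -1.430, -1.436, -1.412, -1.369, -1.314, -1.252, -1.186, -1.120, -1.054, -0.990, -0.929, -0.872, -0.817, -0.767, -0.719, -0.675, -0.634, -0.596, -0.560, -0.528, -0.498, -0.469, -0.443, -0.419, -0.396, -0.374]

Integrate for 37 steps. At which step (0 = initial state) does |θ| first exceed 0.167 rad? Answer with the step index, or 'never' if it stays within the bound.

apply F[0]=+11.097 → step 1: x=0.002, v=0.157, θ=0.066, ω=-0.137
apply F[1]=+7.462 → step 2: x=0.006, v=0.264, θ=0.062, ω=-0.241
apply F[2]=+4.788 → step 3: x=0.012, v=0.332, θ=0.057, ω=-0.303
apply F[3]=+2.837 → step 4: x=0.019, v=0.371, θ=0.050, ω=-0.334
apply F[4]=+1.428 → step 5: x=0.026, v=0.389, θ=0.044, ω=-0.344
apply F[5]=+0.424 → step 6: x=0.034, v=0.393, θ=0.037, ω=-0.339
apply F[6]=-0.279 → step 7: x=0.042, v=0.387, θ=0.030, ω=-0.325
apply F[7]=-0.759 → step 8: x=0.050, v=0.374, θ=0.024, ω=-0.305
apply F[8]=-1.075 → step 9: x=0.057, v=0.357, θ=0.018, ω=-0.282
apply F[9]=-1.271 → step 10: x=0.064, v=0.337, θ=0.012, ω=-0.257
apply F[10]=-1.381 → step 11: x=0.070, v=0.316, θ=0.008, ω=-0.231
apply F[11]=-1.430 → step 12: x=0.076, v=0.294, θ=0.003, ω=-0.206
apply F[12]=-1.436 → step 13: x=0.082, v=0.272, θ=-0.001, ω=-0.182
apply F[13]=-1.412 → step 14: x=0.087, v=0.251, θ=-0.004, ω=-0.160
apply F[14]=-1.369 → step 15: x=0.092, v=0.231, θ=-0.007, ω=-0.139
apply F[15]=-1.314 → step 16: x=0.097, v=0.212, θ=-0.010, ω=-0.120
apply F[16]=-1.252 → step 17: x=0.101, v=0.194, θ=-0.012, ω=-0.102
apply F[17]=-1.186 → step 18: x=0.104, v=0.177, θ=-0.014, ω=-0.086
apply F[18]=-1.120 → step 19: x=0.108, v=0.162, θ=-0.015, ω=-0.072
apply F[19]=-1.054 → step 20: x=0.111, v=0.147, θ=-0.017, ω=-0.059
apply F[20]=-0.990 → step 21: x=0.114, v=0.133, θ=-0.018, ω=-0.048
apply F[21]=-0.929 → step 22: x=0.116, v=0.120, θ=-0.019, ω=-0.038
apply F[22]=-0.872 → step 23: x=0.118, v=0.109, θ=-0.019, ω=-0.029
apply F[23]=-0.817 → step 24: x=0.121, v=0.098, θ=-0.020, ω=-0.021
apply F[24]=-0.767 → step 25: x=0.122, v=0.087, θ=-0.020, ω=-0.014
apply F[25]=-0.719 → step 26: x=0.124, v=0.078, θ=-0.020, ω=-0.008
apply F[26]=-0.675 → step 27: x=0.126, v=0.069, θ=-0.020, ω=-0.003
apply F[27]=-0.634 → step 28: x=0.127, v=0.061, θ=-0.020, ω=0.001
apply F[28]=-0.596 → step 29: x=0.128, v=0.053, θ=-0.020, ω=0.005
apply F[29]=-0.560 → step 30: x=0.129, v=0.046, θ=-0.020, ω=0.009
apply F[30]=-0.528 → step 31: x=0.130, v=0.040, θ=-0.020, ω=0.012
apply F[31]=-0.498 → step 32: x=0.131, v=0.034, θ=-0.020, ω=0.014
apply F[32]=-0.469 → step 33: x=0.131, v=0.028, θ=-0.019, ω=0.016
apply F[33]=-0.443 → step 34: x=0.132, v=0.022, θ=-0.019, ω=0.018
apply F[34]=-0.419 → step 35: x=0.132, v=0.017, θ=-0.019, ω=0.020
apply F[35]=-0.396 → step 36: x=0.132, v=0.013, θ=-0.018, ω=0.021
apply F[36]=-0.374 → step 37: x=0.133, v=0.008, θ=-0.018, ω=0.022
max |θ| = 0.067 ≤ 0.167 over all 38 states.

Answer: never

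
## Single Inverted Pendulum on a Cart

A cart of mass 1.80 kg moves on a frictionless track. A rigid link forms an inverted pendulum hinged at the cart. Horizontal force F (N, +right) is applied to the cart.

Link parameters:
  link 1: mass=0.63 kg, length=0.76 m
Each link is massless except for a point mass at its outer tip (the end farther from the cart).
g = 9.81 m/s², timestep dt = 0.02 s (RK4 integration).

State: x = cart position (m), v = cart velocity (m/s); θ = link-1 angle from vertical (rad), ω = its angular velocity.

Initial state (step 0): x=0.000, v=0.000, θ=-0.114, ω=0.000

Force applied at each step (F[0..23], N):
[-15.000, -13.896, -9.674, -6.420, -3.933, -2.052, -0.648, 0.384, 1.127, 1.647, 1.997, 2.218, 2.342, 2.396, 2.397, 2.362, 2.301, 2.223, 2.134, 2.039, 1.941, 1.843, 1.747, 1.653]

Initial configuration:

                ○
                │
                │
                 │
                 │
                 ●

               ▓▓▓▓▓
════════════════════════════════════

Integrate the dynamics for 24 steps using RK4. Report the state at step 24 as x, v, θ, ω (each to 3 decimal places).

apply F[0]=-15.000 → step 1: x=-0.002, v=-0.158, θ=-0.112, ω=0.178
apply F[1]=-13.896 → step 2: x=-0.006, v=-0.305, θ=-0.107, ω=0.341
apply F[2]=-9.674 → step 3: x=-0.013, v=-0.405, θ=-0.099, ω=0.445
apply F[3]=-6.420 → step 4: x=-0.022, v=-0.470, θ=-0.090, ω=0.506
apply F[4]=-3.933 → step 5: x=-0.032, v=-0.507, θ=-0.079, ω=0.534
apply F[5]=-2.052 → step 6: x=-0.042, v=-0.525, θ=-0.069, ω=0.538
apply F[6]=-0.648 → step 7: x=-0.053, v=-0.528, θ=-0.058, ω=0.526
apply F[7]=+0.384 → step 8: x=-0.063, v=-0.520, θ=-0.048, ω=0.502
apply F[8]=+1.127 → step 9: x=-0.073, v=-0.505, θ=-0.038, ω=0.470
apply F[9]=+1.647 → step 10: x=-0.083, v=-0.485, θ=-0.029, ω=0.435
apply F[10]=+1.997 → step 11: x=-0.093, v=-0.461, θ=-0.021, ω=0.397
apply F[11]=+2.218 → step 12: x=-0.102, v=-0.435, θ=-0.013, ω=0.359
apply F[12]=+2.342 → step 13: x=-0.110, v=-0.408, θ=-0.006, ω=0.321
apply F[13]=+2.396 → step 14: x=-0.118, v=-0.381, θ=-0.000, ω=0.285
apply F[14]=+2.397 → step 15: x=-0.125, v=-0.355, θ=0.005, ω=0.251
apply F[15]=+2.362 → step 16: x=-0.132, v=-0.329, θ=0.010, ω=0.219
apply F[16]=+2.301 → step 17: x=-0.139, v=-0.304, θ=0.014, ω=0.189
apply F[17]=+2.223 → step 18: x=-0.144, v=-0.281, θ=0.017, ω=0.162
apply F[18]=+2.134 → step 19: x=-0.150, v=-0.258, θ=0.020, ω=0.138
apply F[19]=+2.039 → step 20: x=-0.155, v=-0.237, θ=0.023, ω=0.116
apply F[20]=+1.941 → step 21: x=-0.159, v=-0.217, θ=0.025, ω=0.096
apply F[21]=+1.843 → step 22: x=-0.163, v=-0.199, θ=0.027, ω=0.078
apply F[22]=+1.747 → step 23: x=-0.167, v=-0.181, θ=0.028, ω=0.062
apply F[23]=+1.653 → step 24: x=-0.171, v=-0.165, θ=0.029, ω=0.048

Answer: x=-0.171, v=-0.165, θ=0.029, ω=0.048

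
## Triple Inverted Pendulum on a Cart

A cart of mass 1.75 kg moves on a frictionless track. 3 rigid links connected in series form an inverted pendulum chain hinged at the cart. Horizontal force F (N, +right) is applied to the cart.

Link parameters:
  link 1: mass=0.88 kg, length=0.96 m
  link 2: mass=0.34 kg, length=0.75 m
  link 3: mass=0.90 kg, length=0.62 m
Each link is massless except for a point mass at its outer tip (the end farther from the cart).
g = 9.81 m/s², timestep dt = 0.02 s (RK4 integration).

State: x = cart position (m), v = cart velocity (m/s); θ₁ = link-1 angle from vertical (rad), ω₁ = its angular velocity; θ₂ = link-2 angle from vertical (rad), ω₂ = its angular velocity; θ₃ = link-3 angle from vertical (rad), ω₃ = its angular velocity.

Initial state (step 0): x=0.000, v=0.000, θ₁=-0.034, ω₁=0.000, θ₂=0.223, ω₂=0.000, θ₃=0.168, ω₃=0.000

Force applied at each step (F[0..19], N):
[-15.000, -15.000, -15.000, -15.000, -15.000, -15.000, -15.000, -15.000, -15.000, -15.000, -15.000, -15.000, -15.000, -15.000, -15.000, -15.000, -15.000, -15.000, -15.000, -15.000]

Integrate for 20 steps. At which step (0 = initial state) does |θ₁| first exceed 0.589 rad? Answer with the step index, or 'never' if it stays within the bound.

Answer: never

Derivation:
apply F[0]=-15.000 → step 1: x=-0.002, v=-0.164, θ₁=-0.033, ω₁=0.098, θ₂=0.225, ω₂=0.185, θ₃=0.167, ω₃=-0.058
apply F[1]=-15.000 → step 2: x=-0.007, v=-0.328, θ₁=-0.030, ω₁=0.197, θ₂=0.230, ω₂=0.372, θ₃=0.166, ω₃=-0.121
apply F[2]=-15.000 → step 3: x=-0.015, v=-0.494, θ₁=-0.025, ω₁=0.298, θ₂=0.240, ω₂=0.564, θ₃=0.163, ω₃=-0.191
apply F[3]=-15.000 → step 4: x=-0.026, v=-0.661, θ₁=-0.018, ω₁=0.404, θ₂=0.253, ω₂=0.762, θ₃=0.158, ω₃=-0.274
apply F[4]=-15.000 → step 5: x=-0.041, v=-0.829, θ₁=-0.009, ω₁=0.515, θ₂=0.270, ω₂=0.965, θ₃=0.152, ω₃=-0.370
apply F[5]=-15.000 → step 6: x=-0.060, v=-1.000, θ₁=0.003, ω₁=0.634, θ₂=0.292, ω₂=1.173, θ₃=0.143, ω₃=-0.481
apply F[6]=-15.000 → step 7: x=-0.081, v=-1.173, θ₁=0.016, ω₁=0.762, θ₂=0.317, ω₂=1.383, θ₃=0.132, ω₃=-0.603
apply F[7]=-15.000 → step 8: x=-0.106, v=-1.348, θ₁=0.033, ω₁=0.902, θ₂=0.347, ω₂=1.587, θ₃=0.119, ω₃=-0.732
apply F[8]=-15.000 → step 9: x=-0.135, v=-1.526, θ₁=0.053, ω₁=1.056, θ₂=0.381, ω₂=1.780, θ₃=0.103, ω₃=-0.859
apply F[9]=-15.000 → step 10: x=-0.167, v=-1.705, θ₁=0.075, ω₁=1.223, θ₂=0.418, ω₂=1.951, θ₃=0.085, ω₃=-0.974
apply F[10]=-15.000 → step 11: x=-0.203, v=-1.886, θ₁=0.102, ω₁=1.406, θ₂=0.458, ω₂=2.092, θ₃=0.064, ω₃=-1.067
apply F[11]=-15.000 → step 12: x=-0.243, v=-2.067, θ₁=0.132, ω₁=1.603, θ₂=0.501, ω₂=2.199, θ₃=0.042, ω₃=-1.131
apply F[12]=-15.000 → step 13: x=-0.286, v=-2.247, θ₁=0.166, ω₁=1.814, θ₂=0.546, ω₂=2.267, θ₃=0.019, ω₃=-1.159
apply F[13]=-15.000 → step 14: x=-0.333, v=-2.427, θ₁=0.204, ω₁=2.037, θ₂=0.592, ω₂=2.296, θ₃=-0.004, ω₃=-1.148
apply F[14]=-15.000 → step 15: x=-0.383, v=-2.603, θ₁=0.247, ω₁=2.270, θ₂=0.638, ω₂=2.286, θ₃=-0.027, ω₃=-1.099
apply F[15]=-15.000 → step 16: x=-0.437, v=-2.775, θ₁=0.295, ω₁=2.510, θ₂=0.683, ω₂=2.238, θ₃=-0.048, ω₃=-1.011
apply F[16]=-15.000 → step 17: x=-0.494, v=-2.940, θ₁=0.348, ω₁=2.755, θ₂=0.727, ω₂=2.155, θ₃=-0.067, ω₃=-0.883
apply F[17]=-15.000 → step 18: x=-0.554, v=-3.095, θ₁=0.405, ω₁=3.001, θ₂=0.769, ω₂=2.040, θ₃=-0.083, ω₃=-0.715
apply F[18]=-15.000 → step 19: x=-0.618, v=-3.239, θ₁=0.468, ω₁=3.246, θ₂=0.808, ω₂=1.896, θ₃=-0.095, ω₃=-0.506
apply F[19]=-15.000 → step 20: x=-0.684, v=-3.367, θ₁=0.535, ω₁=3.487, θ₂=0.845, ω₂=1.728, θ₃=-0.103, ω₃=-0.254
max |θ₁| = 0.535 ≤ 0.589 over all 21 states.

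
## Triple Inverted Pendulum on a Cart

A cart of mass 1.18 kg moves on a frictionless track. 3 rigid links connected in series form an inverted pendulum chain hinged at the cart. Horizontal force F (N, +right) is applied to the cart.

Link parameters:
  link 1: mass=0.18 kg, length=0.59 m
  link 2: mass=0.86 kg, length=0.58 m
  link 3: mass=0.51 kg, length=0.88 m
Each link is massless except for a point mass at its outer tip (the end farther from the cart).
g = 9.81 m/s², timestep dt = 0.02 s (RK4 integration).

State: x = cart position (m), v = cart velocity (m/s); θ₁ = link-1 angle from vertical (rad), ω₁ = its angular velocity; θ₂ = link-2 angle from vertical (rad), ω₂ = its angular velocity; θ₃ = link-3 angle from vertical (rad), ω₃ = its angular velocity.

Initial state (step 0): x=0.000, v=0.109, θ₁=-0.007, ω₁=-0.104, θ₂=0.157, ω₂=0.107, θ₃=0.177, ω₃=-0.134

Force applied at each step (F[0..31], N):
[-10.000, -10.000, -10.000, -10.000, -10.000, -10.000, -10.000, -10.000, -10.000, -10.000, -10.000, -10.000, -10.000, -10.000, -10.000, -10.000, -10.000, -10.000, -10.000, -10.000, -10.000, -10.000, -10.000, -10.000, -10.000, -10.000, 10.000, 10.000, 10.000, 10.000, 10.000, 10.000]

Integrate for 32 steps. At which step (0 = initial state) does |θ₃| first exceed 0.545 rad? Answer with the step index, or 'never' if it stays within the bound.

Answer: 31

Derivation:
apply F[0]=-10.000 → step 1: x=0.001, v=-0.059, θ₁=-0.010, ω₁=-0.166, θ₂=0.163, ω₂=0.505, θ₃=0.174, ω₃=-0.129
apply F[1]=-10.000 → step 2: x=-0.002, v=-0.226, θ₁=-0.014, ω₁=-0.237, θ₂=0.177, ω₂=0.917, θ₃=0.172, ω₃=-0.128
apply F[2]=-10.000 → step 3: x=-0.009, v=-0.392, θ₁=-0.019, ω₁=-0.316, θ₂=0.200, ω₂=1.343, θ₃=0.169, ω₃=-0.132
apply F[3]=-10.000 → step 4: x=-0.018, v=-0.558, θ₁=-0.026, ω₁=-0.392, θ₂=0.231, ω₂=1.775, θ₃=0.166, ω₃=-0.142
apply F[4]=-10.000 → step 5: x=-0.031, v=-0.724, θ₁=-0.035, ω₁=-0.448, θ₂=0.271, ω₂=2.196, θ₃=0.163, ω₃=-0.156
apply F[5]=-10.000 → step 6: x=-0.047, v=-0.889, θ₁=-0.044, ω₁=-0.463, θ₂=0.319, ω₂=2.589, θ₃=0.160, ω₃=-0.172
apply F[6]=-10.000 → step 7: x=-0.066, v=-1.055, θ₁=-0.053, ω₁=-0.422, θ₂=0.374, ω₂=2.941, θ₃=0.157, ω₃=-0.187
apply F[7]=-10.000 → step 8: x=-0.089, v=-1.221, θ₁=-0.060, ω₁=-0.319, θ₂=0.436, ω₂=3.249, θ₃=0.153, ω₃=-0.199
apply F[8]=-10.000 → step 9: x=-0.115, v=-1.387, θ₁=-0.065, ω₁=-0.154, θ₂=0.504, ω₂=3.517, θ₃=0.149, ω₃=-0.208
apply F[9]=-10.000 → step 10: x=-0.145, v=-1.555, θ₁=-0.066, ω₁=0.073, θ₂=0.577, ω₂=3.750, θ₃=0.144, ω₃=-0.211
apply F[10]=-10.000 → step 11: x=-0.177, v=-1.722, θ₁=-0.062, ω₁=0.359, θ₂=0.654, ω₂=3.953, θ₃=0.140, ω₃=-0.208
apply F[11]=-10.000 → step 12: x=-0.214, v=-1.890, θ₁=-0.051, ω₁=0.703, θ₂=0.734, ω₂=4.128, θ₃=0.136, ω₃=-0.200
apply F[12]=-10.000 → step 13: x=-0.253, v=-2.059, θ₁=-0.033, ω₁=1.105, θ₂=0.818, ω₂=4.274, θ₃=0.132, ω₃=-0.185
apply F[13]=-10.000 → step 14: x=-0.296, v=-2.228, θ₁=-0.007, ω₁=1.564, θ₂=0.905, ω₂=4.387, θ₃=0.129, ω₃=-0.163
apply F[14]=-10.000 → step 15: x=-0.342, v=-2.398, θ₁=0.030, ω₁=2.080, θ₂=0.994, ω₂=4.457, θ₃=0.126, ω₃=-0.134
apply F[15]=-10.000 → step 16: x=-0.392, v=-2.567, θ₁=0.077, ω₁=2.650, θ₂=1.083, ω₂=4.469, θ₃=0.124, ω₃=-0.099
apply F[16]=-10.000 → step 17: x=-0.445, v=-2.736, θ₁=0.136, ω₁=3.271, θ₂=1.172, ω₂=4.405, θ₃=0.122, ω₃=-0.057
apply F[17]=-10.000 → step 18: x=-0.501, v=-2.903, θ₁=0.208, ω₁=3.936, θ₂=1.259, ω₂=4.242, θ₃=0.121, ω₃=-0.010
apply F[18]=-10.000 → step 19: x=-0.561, v=-3.065, θ₁=0.294, ω₁=4.639, θ₂=1.341, ω₂=3.951, θ₃=0.122, ω₃=0.043
apply F[19]=-10.000 → step 20: x=-0.624, v=-3.220, θ₁=0.394, ω₁=5.377, θ₂=1.416, ω₂=3.501, θ₃=0.123, ω₃=0.102
apply F[20]=-10.000 → step 21: x=-0.690, v=-3.360, θ₁=0.509, ω₁=6.157, θ₂=1.480, ω₂=2.859, θ₃=0.126, ω₃=0.171
apply F[21]=-10.000 → step 22: x=-0.758, v=-3.477, θ₁=0.640, ω₁=7.007, θ₂=1.528, ω₂=1.979, θ₃=0.130, ω₃=0.257
apply F[22]=-10.000 → step 23: x=-0.828, v=-3.553, θ₁=0.790, ω₁=7.998, θ₂=1.557, ω₂=0.786, θ₃=0.136, ω₃=0.384
apply F[23]=-10.000 → step 24: x=-0.900, v=-3.547, θ₁=0.962, ω₁=9.271, θ₂=1.557, ω₂=-0.851, θ₃=0.146, ω₃=0.612
apply F[24]=-10.000 → step 25: x=-0.969, v=-3.338, θ₁=1.164, ω₁=11.002, θ₂=1.518, ω₂=-3.093, θ₃=0.162, ω₃=1.108
apply F[25]=-10.000 → step 26: x=-1.030, v=-2.680, θ₁=1.401, ω₁=12.482, θ₂=1.434, ω₂=-5.072, θ₃=0.194, ω₃=2.203
apply F[26]=+10.000 → step 27: x=-1.073, v=-1.688, θ₁=1.646, ω₁=11.687, θ₂=1.337, ω₂=-4.153, θ₃=0.250, ω₃=3.232
apply F[27]=+10.000 → step 28: x=-1.100, v=-1.055, θ₁=1.866, ω₁=10.428, θ₂=1.274, ω₂=-2.155, θ₃=0.320, ω₃=3.736
apply F[28]=+10.000 → step 29: x=-1.117, v=-0.630, θ₁=2.067, ω₁=9.658, θ₂=1.250, ω₂=-0.353, θ₃=0.397, ω₃=3.969
apply F[29]=+10.000 → step 30: x=-1.126, v=-0.289, θ₁=2.255, ω₁=9.220, θ₂=1.259, ω₂=1.295, θ₃=0.478, ω₃=4.104
apply F[30]=+10.000 → step 31: x=-1.129, v=0.010, θ₁=2.436, ω₁=8.913, θ₂=1.301, ω₂=2.909, θ₃=0.561, ω₃=4.203
apply F[31]=+10.000 → step 32: x=-1.126, v=0.278, θ₁=2.611, ω₁=8.573, θ₂=1.376, ω₂=4.529, θ₃=0.646, ω₃=4.294
|θ₃| = 0.561 > 0.545 first at step 31.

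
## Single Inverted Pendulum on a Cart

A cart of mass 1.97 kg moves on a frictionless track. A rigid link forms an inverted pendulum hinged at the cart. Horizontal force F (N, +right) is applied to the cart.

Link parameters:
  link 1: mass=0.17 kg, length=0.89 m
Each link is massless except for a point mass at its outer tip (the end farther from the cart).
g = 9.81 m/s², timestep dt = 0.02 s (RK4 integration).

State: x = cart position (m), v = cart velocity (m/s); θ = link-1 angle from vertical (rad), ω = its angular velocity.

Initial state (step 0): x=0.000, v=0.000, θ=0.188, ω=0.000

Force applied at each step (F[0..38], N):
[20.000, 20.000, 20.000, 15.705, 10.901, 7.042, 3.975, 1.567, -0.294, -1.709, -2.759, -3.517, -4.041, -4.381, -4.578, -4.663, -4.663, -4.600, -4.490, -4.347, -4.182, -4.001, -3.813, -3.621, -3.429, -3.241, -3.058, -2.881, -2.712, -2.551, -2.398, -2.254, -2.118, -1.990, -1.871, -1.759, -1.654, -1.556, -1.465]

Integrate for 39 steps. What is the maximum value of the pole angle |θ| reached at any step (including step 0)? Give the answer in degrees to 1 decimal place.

Answer: 10.8°

Derivation:
apply F[0]=+20.000 → step 1: x=0.002, v=0.199, θ=0.186, ω=-0.179
apply F[1]=+20.000 → step 2: x=0.008, v=0.399, θ=0.181, ω=-0.359
apply F[2]=+20.000 → step 3: x=0.018, v=0.598, θ=0.172, ω=-0.541
apply F[3]=+15.705 → step 4: x=0.031, v=0.755, θ=0.160, ω=-0.678
apply F[4]=+10.901 → step 5: x=0.048, v=0.863, θ=0.145, ω=-0.764
apply F[5]=+7.042 → step 6: x=0.066, v=0.932, θ=0.129, ω=-0.811
apply F[6]=+3.975 → step 7: x=0.085, v=0.970, θ=0.113, ω=-0.827
apply F[7]=+1.567 → step 8: x=0.104, v=0.985, θ=0.097, ω=-0.820
apply F[8]=-0.294 → step 9: x=0.124, v=0.980, θ=0.080, ω=-0.796
apply F[9]=-1.709 → step 10: x=0.143, v=0.962, θ=0.065, ω=-0.759
apply F[10]=-2.759 → step 11: x=0.162, v=0.933, θ=0.050, ω=-0.714
apply F[11]=-3.517 → step 12: x=0.180, v=0.897, θ=0.036, ω=-0.664
apply F[12]=-4.041 → step 13: x=0.198, v=0.855, θ=0.024, ω=-0.610
apply F[13]=-4.381 → step 14: x=0.215, v=0.810, θ=0.012, ω=-0.556
apply F[14]=-4.578 → step 15: x=0.230, v=0.764, θ=0.001, ω=-0.502
apply F[15]=-4.663 → step 16: x=0.245, v=0.716, θ=-0.008, ω=-0.450
apply F[16]=-4.663 → step 17: x=0.259, v=0.669, θ=-0.017, ω=-0.400
apply F[17]=-4.600 → step 18: x=0.272, v=0.623, θ=-0.024, ω=-0.352
apply F[18]=-4.490 → step 19: x=0.284, v=0.578, θ=-0.031, ω=-0.308
apply F[19]=-4.347 → step 20: x=0.295, v=0.534, θ=-0.036, ω=-0.266
apply F[20]=-4.182 → step 21: x=0.305, v=0.492, θ=-0.041, ω=-0.228
apply F[21]=-4.001 → step 22: x=0.315, v=0.453, θ=-0.046, ω=-0.193
apply F[22]=-3.813 → step 23: x=0.323, v=0.415, θ=-0.049, ω=-0.161
apply F[23]=-3.621 → step 24: x=0.331, v=0.379, θ=-0.052, ω=-0.131
apply F[24]=-3.429 → step 25: x=0.339, v=0.345, θ=-0.054, ω=-0.105
apply F[25]=-3.241 → step 26: x=0.345, v=0.313, θ=-0.056, ω=-0.081
apply F[26]=-3.058 → step 27: x=0.351, v=0.283, θ=-0.058, ω=-0.060
apply F[27]=-2.881 → step 28: x=0.357, v=0.255, θ=-0.059, ω=-0.041
apply F[28]=-2.712 → step 29: x=0.361, v=0.228, θ=-0.059, ω=-0.025
apply F[29]=-2.551 → step 30: x=0.366, v=0.203, θ=-0.060, ω=-0.010
apply F[30]=-2.398 → step 31: x=0.370, v=0.180, θ=-0.060, ω=0.003
apply F[31]=-2.254 → step 32: x=0.373, v=0.158, θ=-0.060, ω=0.015
apply F[32]=-2.118 → step 33: x=0.376, v=0.137, θ=-0.059, ω=0.025
apply F[33]=-1.990 → step 34: x=0.378, v=0.118, θ=-0.059, ω=0.033
apply F[34]=-1.871 → step 35: x=0.381, v=0.100, θ=-0.058, ω=0.040
apply F[35]=-1.759 → step 36: x=0.382, v=0.083, θ=-0.057, ω=0.047
apply F[36]=-1.654 → step 37: x=0.384, v=0.067, θ=-0.056, ω=0.052
apply F[37]=-1.556 → step 38: x=0.385, v=0.053, θ=-0.055, ω=0.056
apply F[38]=-1.465 → step 39: x=0.386, v=0.039, θ=-0.054, ω=0.060
Max |angle| over trajectory = 0.188 rad = 10.8°.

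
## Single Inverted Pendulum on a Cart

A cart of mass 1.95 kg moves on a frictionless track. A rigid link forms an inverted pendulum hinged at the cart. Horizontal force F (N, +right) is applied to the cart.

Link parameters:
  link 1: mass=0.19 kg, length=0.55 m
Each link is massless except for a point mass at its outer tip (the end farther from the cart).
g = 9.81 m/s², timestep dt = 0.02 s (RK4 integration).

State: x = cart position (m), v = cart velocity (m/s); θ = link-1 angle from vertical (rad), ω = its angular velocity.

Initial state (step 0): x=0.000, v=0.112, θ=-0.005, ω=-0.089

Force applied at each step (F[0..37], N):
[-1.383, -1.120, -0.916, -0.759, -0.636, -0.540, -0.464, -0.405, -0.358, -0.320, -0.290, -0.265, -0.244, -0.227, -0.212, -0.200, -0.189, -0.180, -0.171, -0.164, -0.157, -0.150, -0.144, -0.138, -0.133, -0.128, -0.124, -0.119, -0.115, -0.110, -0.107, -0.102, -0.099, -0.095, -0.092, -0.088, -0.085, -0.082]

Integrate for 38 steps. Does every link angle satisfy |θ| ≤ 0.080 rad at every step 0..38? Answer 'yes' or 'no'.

Answer: yes

Derivation:
apply F[0]=-1.383 → step 1: x=0.002, v=0.098, θ=-0.007, ω=-0.065
apply F[1]=-1.120 → step 2: x=0.004, v=0.087, θ=-0.008, ω=-0.047
apply F[2]=-0.916 → step 3: x=0.006, v=0.077, θ=-0.008, ω=-0.033
apply F[3]=-0.759 → step 4: x=0.007, v=0.070, θ=-0.009, ω=-0.023
apply F[4]=-0.636 → step 5: x=0.008, v=0.063, θ=-0.009, ω=-0.015
apply F[5]=-0.540 → step 6: x=0.010, v=0.058, θ=-0.010, ω=-0.008
apply F[6]=-0.464 → step 7: x=0.011, v=0.053, θ=-0.010, ω=-0.003
apply F[7]=-0.405 → step 8: x=0.012, v=0.049, θ=-0.010, ω=0.000
apply F[8]=-0.358 → step 9: x=0.013, v=0.046, θ=-0.010, ω=0.003
apply F[9]=-0.320 → step 10: x=0.014, v=0.043, θ=-0.010, ω=0.005
apply F[10]=-0.290 → step 11: x=0.014, v=0.040, θ=-0.010, ω=0.007
apply F[11]=-0.265 → step 12: x=0.015, v=0.038, θ=-0.009, ω=0.008
apply F[12]=-0.244 → step 13: x=0.016, v=0.035, θ=-0.009, ω=0.009
apply F[13]=-0.227 → step 14: x=0.017, v=0.033, θ=-0.009, ω=0.010
apply F[14]=-0.212 → step 15: x=0.017, v=0.031, θ=-0.009, ω=0.010
apply F[15]=-0.200 → step 16: x=0.018, v=0.029, θ=-0.009, ω=0.011
apply F[16]=-0.189 → step 17: x=0.018, v=0.027, θ=-0.008, ω=0.011
apply F[17]=-0.180 → step 18: x=0.019, v=0.026, θ=-0.008, ω=0.011
apply F[18]=-0.171 → step 19: x=0.019, v=0.024, θ=-0.008, ω=0.011
apply F[19]=-0.164 → step 20: x=0.020, v=0.023, θ=-0.008, ω=0.011
apply F[20]=-0.157 → step 21: x=0.020, v=0.021, θ=-0.008, ω=0.011
apply F[21]=-0.150 → step 22: x=0.021, v=0.020, θ=-0.007, ω=0.011
apply F[22]=-0.144 → step 23: x=0.021, v=0.018, θ=-0.007, ω=0.011
apply F[23]=-0.138 → step 24: x=0.021, v=0.017, θ=-0.007, ω=0.010
apply F[24]=-0.133 → step 25: x=0.022, v=0.016, θ=-0.007, ω=0.010
apply F[25]=-0.128 → step 26: x=0.022, v=0.015, θ=-0.006, ω=0.010
apply F[26]=-0.124 → step 27: x=0.022, v=0.014, θ=-0.006, ω=0.010
apply F[27]=-0.119 → step 28: x=0.023, v=0.012, θ=-0.006, ω=0.010
apply F[28]=-0.115 → step 29: x=0.023, v=0.011, θ=-0.006, ω=0.010
apply F[29]=-0.110 → step 30: x=0.023, v=0.010, θ=-0.006, ω=0.009
apply F[30]=-0.107 → step 31: x=0.023, v=0.009, θ=-0.006, ω=0.009
apply F[31]=-0.102 → step 32: x=0.024, v=0.008, θ=-0.005, ω=0.009
apply F[32]=-0.099 → step 33: x=0.024, v=0.008, θ=-0.005, ω=0.009
apply F[33]=-0.095 → step 34: x=0.024, v=0.007, θ=-0.005, ω=0.009
apply F[34]=-0.092 → step 35: x=0.024, v=0.006, θ=-0.005, ω=0.008
apply F[35]=-0.088 → step 36: x=0.024, v=0.005, θ=-0.005, ω=0.008
apply F[36]=-0.085 → step 37: x=0.024, v=0.004, θ=-0.004, ω=0.008
apply F[37]=-0.082 → step 38: x=0.024, v=0.003, θ=-0.004, ω=0.008
Max |angle| over trajectory = 0.010 rad; bound = 0.080 → within bound.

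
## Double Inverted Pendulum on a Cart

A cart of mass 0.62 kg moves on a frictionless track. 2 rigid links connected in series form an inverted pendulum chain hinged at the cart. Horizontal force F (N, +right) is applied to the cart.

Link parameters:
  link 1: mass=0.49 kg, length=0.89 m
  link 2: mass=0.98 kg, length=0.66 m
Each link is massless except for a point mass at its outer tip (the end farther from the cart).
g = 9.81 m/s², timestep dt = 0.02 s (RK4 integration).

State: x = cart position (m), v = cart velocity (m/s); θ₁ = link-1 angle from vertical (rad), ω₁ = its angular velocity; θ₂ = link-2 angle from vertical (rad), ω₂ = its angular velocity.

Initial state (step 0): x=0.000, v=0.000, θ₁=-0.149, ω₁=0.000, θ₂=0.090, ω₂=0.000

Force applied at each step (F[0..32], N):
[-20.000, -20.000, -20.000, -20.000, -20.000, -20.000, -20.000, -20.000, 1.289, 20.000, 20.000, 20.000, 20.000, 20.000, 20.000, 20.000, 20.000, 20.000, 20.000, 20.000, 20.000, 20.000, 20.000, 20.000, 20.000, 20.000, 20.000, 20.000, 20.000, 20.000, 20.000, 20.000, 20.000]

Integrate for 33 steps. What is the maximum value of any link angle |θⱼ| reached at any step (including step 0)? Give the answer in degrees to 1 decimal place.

Answer: 107.2°

Derivation:
apply F[0]=-20.000 → step 1: x=-0.006, v=-0.559, θ₁=-0.144, ω₁=0.462, θ₂=0.093, ω₂=0.265
apply F[1]=-20.000 → step 2: x=-0.022, v=-1.127, θ₁=-0.130, ω₁=0.943, θ₂=0.101, ω₂=0.515
apply F[2]=-20.000 → step 3: x=-0.051, v=-1.712, θ₁=-0.106, ω₁=1.466, θ₂=0.113, ω₂=0.732
apply F[3]=-20.000 → step 4: x=-0.091, v=-2.320, θ₁=-0.071, ω₁=2.047, θ₂=0.129, ω₂=0.898
apply F[4]=-20.000 → step 5: x=-0.144, v=-2.951, θ₁=-0.024, ω₁=2.701, θ₂=0.148, ω₂=0.992
apply F[5]=-20.000 → step 6: x=-0.209, v=-3.595, θ₁=0.037, ω₁=3.421, θ₂=0.169, ω₂=1.005
apply F[6]=-20.000 → step 7: x=-0.287, v=-4.218, θ₁=0.113, ω₁=4.162, θ₂=0.188, ω₂=0.955
apply F[7]=-20.000 → step 8: x=-0.377, v=-4.765, θ₁=0.203, ω₁=4.825, θ₂=0.207, ω₂=0.910
apply F[8]=+1.289 → step 9: x=-0.471, v=-4.616, θ₁=0.298, ω₁=4.703, θ₂=0.225, ω₂=0.939
apply F[9]=+20.000 → step 10: x=-0.557, v=-4.001, θ₁=0.387, ω₁=4.136, θ₂=0.244, ω₂=0.918
apply F[10]=+20.000 → step 11: x=-0.632, v=-3.467, θ₁=0.465, ω₁=3.722, θ₂=0.261, ω₂=0.829
apply F[11]=+20.000 → step 12: x=-0.696, v=-2.994, θ₁=0.536, ω₁=3.437, θ₂=0.277, ω₂=0.671
apply F[12]=+20.000 → step 13: x=-0.752, v=-2.564, θ₁=0.603, ω₁=3.251, θ₂=0.288, ω₂=0.453
apply F[13]=+20.000 → step 14: x=-0.799, v=-2.163, θ₁=0.667, ω₁=3.143, θ₂=0.294, ω₂=0.187
apply F[14]=+20.000 → step 15: x=-0.839, v=-1.779, θ₁=0.729, ω₁=3.093, θ₂=0.295, ω₂=-0.118
apply F[15]=+20.000 → step 16: x=-0.870, v=-1.403, θ₁=0.791, ω₁=3.086, θ₂=0.289, ω₂=-0.455
apply F[16]=+20.000 → step 17: x=-0.895, v=-1.026, θ₁=0.853, ω₁=3.110, θ₂=0.277, ω₂=-0.814
apply F[17]=+20.000 → step 18: x=-0.911, v=-0.643, θ₁=0.915, ω₁=3.154, θ₂=0.257, ω₂=-1.190
apply F[18]=+20.000 → step 19: x=-0.920, v=-0.250, θ₁=0.979, ω₁=3.208, θ₂=0.229, ω₂=-1.575
apply F[19]=+20.000 → step 20: x=-0.921, v=0.155, θ₁=1.044, ω₁=3.264, θ₂=0.194, ω₂=-1.964
apply F[20]=+20.000 → step 21: x=-0.914, v=0.573, θ₁=1.110, ω₁=3.318, θ₂=0.151, ω₂=-2.352
apply F[21]=+20.000 → step 22: x=-0.898, v=1.003, θ₁=1.176, ω₁=3.364, θ₂=0.100, ω₂=-2.737
apply F[22]=+20.000 → step 23: x=-0.874, v=1.443, θ₁=1.244, ω₁=3.397, θ₂=0.041, ω₂=-3.120
apply F[23]=+20.000 → step 24: x=-0.841, v=1.888, θ₁=1.312, ω₁=3.416, θ₂=-0.025, ω₂=-3.501
apply F[24]=+20.000 → step 25: x=-0.798, v=2.335, θ₁=1.381, ω₁=3.417, θ₂=-0.099, ω₂=-3.885
apply F[25]=+20.000 → step 26: x=-0.747, v=2.778, θ₁=1.449, ω₁=3.396, θ₂=-0.181, ω₂=-4.278
apply F[26]=+20.000 → step 27: x=-0.687, v=3.209, θ₁=1.516, ω₁=3.349, θ₂=-0.270, ω₂=-4.685
apply F[27]=+20.000 → step 28: x=-0.619, v=3.619, θ₁=1.582, ω₁=3.270, θ₂=-0.368, ω₂=-5.117
apply F[28]=+20.000 → step 29: x=-0.543, v=3.994, θ₁=1.647, ω₁=3.154, θ₂=-0.475, ω₂=-5.579
apply F[29]=+20.000 → step 30: x=-0.459, v=4.318, θ₁=1.708, ω₁=2.997, θ₂=-0.592, ω₂=-6.074
apply F[30]=+20.000 → step 31: x=-0.370, v=4.569, θ₁=1.766, ω₁=2.804, θ₂=-0.718, ω₂=-6.593
apply F[31]=+20.000 → step 32: x=-0.277, v=4.727, θ₁=1.820, ω₁=2.600, θ₂=-0.855, ω₂=-7.101
apply F[32]=+20.000 → step 33: x=-0.182, v=4.781, θ₁=1.871, ω₁=2.446, θ₂=-1.002, ω₂=-7.520
Max |angle| over trajectory = 1.871 rad = 107.2°.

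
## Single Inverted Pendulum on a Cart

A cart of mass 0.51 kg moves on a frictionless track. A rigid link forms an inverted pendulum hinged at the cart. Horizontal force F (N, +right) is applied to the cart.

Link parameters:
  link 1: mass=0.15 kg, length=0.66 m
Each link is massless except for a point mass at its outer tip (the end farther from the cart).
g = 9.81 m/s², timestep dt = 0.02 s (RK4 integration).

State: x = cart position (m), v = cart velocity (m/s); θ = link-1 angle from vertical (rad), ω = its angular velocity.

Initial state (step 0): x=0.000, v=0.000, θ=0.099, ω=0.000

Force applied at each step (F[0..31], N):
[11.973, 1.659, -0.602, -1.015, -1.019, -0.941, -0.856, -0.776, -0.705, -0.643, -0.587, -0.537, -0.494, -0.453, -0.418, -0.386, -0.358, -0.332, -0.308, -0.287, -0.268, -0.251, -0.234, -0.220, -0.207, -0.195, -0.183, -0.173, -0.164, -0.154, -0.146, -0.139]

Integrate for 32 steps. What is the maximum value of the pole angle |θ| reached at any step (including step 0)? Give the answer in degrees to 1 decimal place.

Answer: 5.7°

Derivation:
apply F[0]=+11.973 → step 1: x=0.005, v=0.463, θ=0.092, ω=-0.669
apply F[1]=+1.659 → step 2: x=0.014, v=0.523, θ=0.078, ω=-0.735
apply F[2]=-0.602 → step 3: x=0.025, v=0.495, θ=0.064, ω=-0.672
apply F[3]=-1.015 → step 4: x=0.034, v=0.452, θ=0.052, ω=-0.590
apply F[4]=-1.019 → step 5: x=0.043, v=0.410, θ=0.041, ω=-0.512
apply F[5]=-0.941 → step 6: x=0.051, v=0.371, θ=0.031, ω=-0.442
apply F[6]=-0.856 → step 7: x=0.058, v=0.336, θ=0.023, ω=-0.381
apply F[7]=-0.776 → step 8: x=0.064, v=0.304, θ=0.016, ω=-0.328
apply F[8]=-0.705 → step 9: x=0.070, v=0.276, θ=0.010, ω=-0.281
apply F[9]=-0.643 → step 10: x=0.075, v=0.250, θ=0.004, ω=-0.240
apply F[10]=-0.587 → step 11: x=0.080, v=0.227, θ=0.000, ω=-0.204
apply F[11]=-0.537 → step 12: x=0.084, v=0.206, θ=-0.004, ω=-0.173
apply F[12]=-0.494 → step 13: x=0.088, v=0.187, θ=-0.007, ω=-0.146
apply F[13]=-0.453 → step 14: x=0.092, v=0.170, θ=-0.010, ω=-0.122
apply F[14]=-0.418 → step 15: x=0.095, v=0.154, θ=-0.012, ω=-0.101
apply F[15]=-0.386 → step 16: x=0.098, v=0.140, θ=-0.014, ω=-0.083
apply F[16]=-0.358 → step 17: x=0.101, v=0.127, θ=-0.015, ω=-0.067
apply F[17]=-0.332 → step 18: x=0.103, v=0.114, θ=-0.016, ω=-0.054
apply F[18]=-0.308 → step 19: x=0.105, v=0.103, θ=-0.017, ω=-0.042
apply F[19]=-0.287 → step 20: x=0.107, v=0.093, θ=-0.018, ω=-0.032
apply F[20]=-0.268 → step 21: x=0.109, v=0.084, θ=-0.019, ω=-0.023
apply F[21]=-0.251 → step 22: x=0.110, v=0.075, θ=-0.019, ω=-0.015
apply F[22]=-0.234 → step 23: x=0.112, v=0.067, θ=-0.019, ω=-0.009
apply F[23]=-0.220 → step 24: x=0.113, v=0.059, θ=-0.019, ω=-0.003
apply F[24]=-0.207 → step 25: x=0.114, v=0.052, θ=-0.019, ω=0.002
apply F[25]=-0.195 → step 26: x=0.115, v=0.046, θ=-0.019, ω=0.006
apply F[26]=-0.183 → step 27: x=0.116, v=0.040, θ=-0.019, ω=0.009
apply F[27]=-0.173 → step 28: x=0.117, v=0.034, θ=-0.019, ω=0.012
apply F[28]=-0.164 → step 29: x=0.117, v=0.029, θ=-0.019, ω=0.015
apply F[29]=-0.154 → step 30: x=0.118, v=0.024, θ=-0.018, ω=0.017
apply F[30]=-0.146 → step 31: x=0.118, v=0.019, θ=-0.018, ω=0.019
apply F[31]=-0.139 → step 32: x=0.119, v=0.015, θ=-0.018, ω=0.020
Max |angle| over trajectory = 0.099 rad = 5.7°.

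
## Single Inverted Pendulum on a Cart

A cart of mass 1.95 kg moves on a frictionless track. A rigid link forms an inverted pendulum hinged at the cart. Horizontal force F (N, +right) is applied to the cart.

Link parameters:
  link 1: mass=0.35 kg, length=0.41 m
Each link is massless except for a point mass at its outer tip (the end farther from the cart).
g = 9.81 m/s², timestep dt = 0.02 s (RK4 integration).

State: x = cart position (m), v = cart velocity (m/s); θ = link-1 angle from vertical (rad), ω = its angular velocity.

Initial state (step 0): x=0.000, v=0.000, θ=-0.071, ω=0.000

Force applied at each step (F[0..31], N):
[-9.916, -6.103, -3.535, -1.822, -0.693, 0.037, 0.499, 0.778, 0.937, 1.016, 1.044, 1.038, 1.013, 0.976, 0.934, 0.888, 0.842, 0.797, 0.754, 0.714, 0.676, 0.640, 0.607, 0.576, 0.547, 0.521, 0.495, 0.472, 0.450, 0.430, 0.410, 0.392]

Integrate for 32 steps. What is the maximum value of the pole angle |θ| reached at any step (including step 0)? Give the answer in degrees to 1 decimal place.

apply F[0]=-9.916 → step 1: x=-0.001, v=-0.099, θ=-0.069, ω=0.208
apply F[1]=-6.103 → step 2: x=-0.004, v=-0.159, θ=-0.064, ω=0.322
apply F[2]=-3.535 → step 3: x=-0.007, v=-0.193, θ=-0.057, ω=0.377
apply F[3]=-1.822 → step 4: x=-0.011, v=-0.210, θ=-0.049, ω=0.392
apply F[4]=-0.693 → step 5: x=-0.015, v=-0.216, θ=-0.041, ω=0.384
apply F[5]=+0.037 → step 6: x=-0.020, v=-0.214, θ=-0.034, ω=0.362
apply F[6]=+0.499 → step 7: x=-0.024, v=-0.208, θ=-0.027, ω=0.333
apply F[7]=+0.778 → step 8: x=-0.028, v=-0.199, θ=-0.020, ω=0.300
apply F[8]=+0.937 → step 9: x=-0.032, v=-0.189, θ=-0.015, ω=0.267
apply F[9]=+1.016 → step 10: x=-0.036, v=-0.178, θ=-0.010, ω=0.234
apply F[10]=+1.044 → step 11: x=-0.039, v=-0.167, θ=-0.005, ω=0.204
apply F[11]=+1.038 → step 12: x=-0.042, v=-0.156, θ=-0.002, ω=0.176
apply F[12]=+1.013 → step 13: x=-0.045, v=-0.146, θ=0.002, ω=0.151
apply F[13]=+0.976 → step 14: x=-0.048, v=-0.136, θ=0.004, ω=0.128
apply F[14]=+0.934 → step 15: x=-0.051, v=-0.127, θ=0.007, ω=0.108
apply F[15]=+0.888 → step 16: x=-0.053, v=-0.118, θ=0.009, ω=0.090
apply F[16]=+0.842 → step 17: x=-0.055, v=-0.110, θ=0.010, ω=0.074
apply F[17]=+0.797 → step 18: x=-0.058, v=-0.102, θ=0.012, ω=0.061
apply F[18]=+0.754 → step 19: x=-0.060, v=-0.094, θ=0.013, ω=0.049
apply F[19]=+0.714 → step 20: x=-0.061, v=-0.088, θ=0.014, ω=0.038
apply F[20]=+0.676 → step 21: x=-0.063, v=-0.081, θ=0.014, ω=0.029
apply F[21]=+0.640 → step 22: x=-0.065, v=-0.075, θ=0.015, ω=0.022
apply F[22]=+0.607 → step 23: x=-0.066, v=-0.069, θ=0.015, ω=0.015
apply F[23]=+0.576 → step 24: x=-0.067, v=-0.064, θ=0.015, ω=0.009
apply F[24]=+0.547 → step 25: x=-0.069, v=-0.059, θ=0.016, ω=0.004
apply F[25]=+0.521 → step 26: x=-0.070, v=-0.054, θ=0.016, ω=0.000
apply F[26]=+0.495 → step 27: x=-0.071, v=-0.050, θ=0.016, ω=-0.003
apply F[27]=+0.472 → step 28: x=-0.072, v=-0.045, θ=0.016, ω=-0.006
apply F[28]=+0.450 → step 29: x=-0.073, v=-0.041, θ=0.015, ω=-0.009
apply F[29]=+0.430 → step 30: x=-0.073, v=-0.037, θ=0.015, ω=-0.011
apply F[30]=+0.410 → step 31: x=-0.074, v=-0.034, θ=0.015, ω=-0.013
apply F[31]=+0.392 → step 32: x=-0.075, v=-0.030, θ=0.015, ω=-0.014
Max |angle| over trajectory = 0.071 rad = 4.1°.

Answer: 4.1°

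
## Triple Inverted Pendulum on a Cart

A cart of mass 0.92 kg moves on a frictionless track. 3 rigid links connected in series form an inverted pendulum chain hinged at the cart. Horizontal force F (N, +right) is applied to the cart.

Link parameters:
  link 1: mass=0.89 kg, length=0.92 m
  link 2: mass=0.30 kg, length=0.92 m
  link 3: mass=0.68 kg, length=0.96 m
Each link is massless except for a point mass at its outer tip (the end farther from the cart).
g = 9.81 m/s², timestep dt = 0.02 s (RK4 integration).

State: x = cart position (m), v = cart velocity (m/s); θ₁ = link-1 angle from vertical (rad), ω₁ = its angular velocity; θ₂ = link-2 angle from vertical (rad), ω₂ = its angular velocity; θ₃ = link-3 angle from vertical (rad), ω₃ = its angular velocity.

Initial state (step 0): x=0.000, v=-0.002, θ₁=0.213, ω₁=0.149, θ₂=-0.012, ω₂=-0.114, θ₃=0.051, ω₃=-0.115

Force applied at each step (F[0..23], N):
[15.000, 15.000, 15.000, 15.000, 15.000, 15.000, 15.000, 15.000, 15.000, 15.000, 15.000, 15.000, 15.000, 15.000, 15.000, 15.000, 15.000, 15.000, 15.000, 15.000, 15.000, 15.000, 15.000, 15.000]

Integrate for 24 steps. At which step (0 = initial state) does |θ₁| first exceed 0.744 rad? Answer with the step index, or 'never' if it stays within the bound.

Answer: 22

Derivation:
apply F[0]=+15.000 → step 1: x=0.002, v=0.227, θ₁=0.215, ω₁=0.011, θ₂=-0.016, ω₂=-0.265, θ₃=0.049, ω₃=-0.068
apply F[1]=+15.000 → step 2: x=0.009, v=0.455, θ₁=0.213, ω₁=-0.127, θ₂=-0.023, ω₂=-0.419, θ₃=0.048, ω₃=-0.018
apply F[2]=+15.000 → step 3: x=0.020, v=0.687, θ₁=0.209, ω₁=-0.268, θ₂=-0.033, ω₂=-0.579, θ₃=0.048, ω₃=0.037
apply F[3]=+15.000 → step 4: x=0.037, v=0.922, θ₁=0.203, ω₁=-0.415, θ₂=-0.046, ω₂=-0.744, θ₃=0.050, ω₃=0.098
apply F[4]=+15.000 → step 5: x=0.057, v=1.163, θ₁=0.193, ω₁=-0.571, θ₂=-0.062, ω₂=-0.915, θ₃=0.052, ω₃=0.168
apply F[5]=+15.000 → step 6: x=0.083, v=1.413, θ₁=0.180, ω₁=-0.742, θ₂=-0.082, ω₂=-1.090, θ₃=0.057, ω₃=0.247
apply F[6]=+15.000 → step 7: x=0.114, v=1.672, θ₁=0.163, ω₁=-0.930, θ₂=-0.106, ω₂=-1.268, θ₃=0.062, ω₃=0.335
apply F[7]=+15.000 → step 8: x=0.150, v=1.943, θ₁=0.142, ω₁=-1.141, θ₂=-0.133, ω₂=-1.443, θ₃=0.070, ω₃=0.428
apply F[8]=+15.000 → step 9: x=0.192, v=2.227, θ₁=0.117, ω₁=-1.379, θ₂=-0.164, ω₂=-1.608, θ₃=0.080, ω₃=0.521
apply F[9]=+15.000 → step 10: x=0.239, v=2.525, θ₁=0.087, ω₁=-1.646, θ₂=-0.197, ω₂=-1.753, θ₃=0.091, ω₃=0.607
apply F[10]=+15.000 → step 11: x=0.293, v=2.835, θ₁=0.051, ω₁=-1.946, θ₂=-0.234, ω₂=-1.868, θ₃=0.104, ω₃=0.675
apply F[11]=+15.000 → step 12: x=0.353, v=3.156, θ₁=0.009, ω₁=-2.277, θ₂=-0.272, ω₂=-1.941, θ₃=0.118, ω₃=0.716
apply F[12]=+15.000 → step 13: x=0.419, v=3.483, θ₁=-0.040, ω₁=-2.635, θ₂=-0.311, ω₂=-1.962, θ₃=0.132, ω₃=0.716
apply F[13]=+15.000 → step 14: x=0.492, v=3.809, θ₁=-0.097, ω₁=-3.012, θ₂=-0.350, ω₂=-1.925, θ₃=0.146, ω₃=0.666
apply F[14]=+15.000 → step 15: x=0.571, v=4.122, θ₁=-0.161, ω₁=-3.395, θ₂=-0.388, ω₂=-1.829, θ₃=0.158, ω₃=0.558
apply F[15]=+15.000 → step 16: x=0.657, v=4.410, θ₁=-0.232, ω₁=-3.766, θ₂=-0.423, ω₂=-1.679, θ₃=0.168, ω₃=0.389
apply F[16]=+15.000 → step 17: x=0.748, v=4.660, θ₁=-0.311, ω₁=-4.109, θ₂=-0.454, ω₂=-1.490, θ₃=0.173, ω₃=0.160
apply F[17]=+15.000 → step 18: x=0.843, v=4.861, θ₁=-0.396, ω₁=-4.407, θ₂=-0.482, ω₂=-1.280, θ₃=0.174, ω₃=-0.123
apply F[18]=+15.000 → step 19: x=0.942, v=5.008, θ₁=-0.487, ω₁=-4.652, θ₂=-0.506, ω₂=-1.070, θ₃=0.168, ω₃=-0.448
apply F[19]=+15.000 → step 20: x=1.043, v=5.100, θ₁=-0.582, ω₁=-4.843, θ₂=-0.525, ω₂=-0.876, θ₃=0.156, ω₃=-0.803
apply F[20]=+15.000 → step 21: x=1.145, v=5.140, θ₁=-0.680, ω₁=-4.984, θ₂=-0.541, ω₂=-0.711, θ₃=0.136, ω₃=-1.173
apply F[21]=+15.000 → step 22: x=1.248, v=5.137, θ₁=-0.781, ω₁=-5.085, θ₂=-0.554, ω₂=-0.582, θ₃=0.109, ω₃=-1.549
apply F[22]=+15.000 → step 23: x=1.351, v=5.096, θ₁=-0.884, ω₁=-5.155, θ₂=-0.564, ω₂=-0.491, θ₃=0.074, ω₃=-1.922
apply F[23]=+15.000 → step 24: x=1.452, v=5.026, θ₁=-0.987, ω₁=-5.203, θ₂=-0.574, ω₂=-0.438, θ₃=0.032, ω₃=-2.287
|θ₁| = 0.781 > 0.744 first at step 22.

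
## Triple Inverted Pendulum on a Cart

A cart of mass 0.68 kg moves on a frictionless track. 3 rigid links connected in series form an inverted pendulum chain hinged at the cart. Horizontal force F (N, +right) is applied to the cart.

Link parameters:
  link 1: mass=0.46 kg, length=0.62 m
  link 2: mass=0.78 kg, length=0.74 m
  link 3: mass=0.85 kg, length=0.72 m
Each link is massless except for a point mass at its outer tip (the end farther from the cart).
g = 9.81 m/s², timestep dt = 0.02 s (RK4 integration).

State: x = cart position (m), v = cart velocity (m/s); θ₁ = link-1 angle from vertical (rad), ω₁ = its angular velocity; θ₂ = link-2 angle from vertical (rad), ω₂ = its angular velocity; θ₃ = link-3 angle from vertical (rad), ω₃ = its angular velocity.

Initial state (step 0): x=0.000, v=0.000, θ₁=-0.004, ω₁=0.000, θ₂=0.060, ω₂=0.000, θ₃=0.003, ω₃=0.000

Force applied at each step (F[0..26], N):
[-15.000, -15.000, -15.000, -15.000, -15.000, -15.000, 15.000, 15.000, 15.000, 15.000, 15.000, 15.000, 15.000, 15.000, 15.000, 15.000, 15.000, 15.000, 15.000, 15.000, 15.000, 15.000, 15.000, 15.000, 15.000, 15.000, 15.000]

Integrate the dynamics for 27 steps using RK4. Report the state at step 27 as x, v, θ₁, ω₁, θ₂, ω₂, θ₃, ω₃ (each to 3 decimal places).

Answer: x=0.085, v=3.469, θ₁=1.711, ω₁=2.900, θ₂=-0.852, ω₂=-4.958, θ₃=-0.137, ω₃=-1.066

Derivation:
apply F[0]=-15.000 → step 1: x=-0.004, v=-0.440, θ₁=0.002, ω₁=0.641, θ₂=0.061, ω₂=0.090, θ₃=0.003, ω₃=-0.032
apply F[1]=-15.000 → step 2: x=-0.018, v=-0.887, θ₁=0.022, ω₁=1.314, θ₂=0.063, ω₂=0.161, θ₃=0.002, ω₃=-0.062
apply F[2]=-15.000 → step 3: x=-0.040, v=-1.344, θ₁=0.055, ω₁=2.039, θ₂=0.067, ω₂=0.199, θ₃=0.000, ω₃=-0.089
apply F[3]=-15.000 → step 4: x=-0.071, v=-1.805, θ₁=0.104, ω₁=2.808, θ₂=0.071, ω₂=0.204, θ₃=-0.002, ω₃=-0.106
apply F[4]=-15.000 → step 5: x=-0.112, v=-2.248, θ₁=0.168, ω₁=3.559, θ₂=0.075, ω₂=0.205, θ₃=-0.004, ω₃=-0.108
apply F[5]=-15.000 → step 6: x=-0.161, v=-2.643, θ₁=0.245, ω₁=4.193, θ₂=0.080, ω₂=0.255, θ₃=-0.006, ω₃=-0.091
apply F[6]=+15.000 → step 7: x=-0.210, v=-2.273, θ₁=0.325, ω₁=3.803, θ₂=0.084, ω₂=0.162, θ₃=-0.008, ω₃=-0.111
apply F[7]=+15.000 → step 8: x=-0.252, v=-1.945, θ₁=0.398, ω₁=3.575, θ₂=0.086, ω₂=0.002, θ₃=-0.010, ω₃=-0.138
apply F[8]=+15.000 → step 9: x=-0.288, v=-1.642, θ₁=0.469, ω₁=3.460, θ₂=0.084, ω₂=-0.208, θ₃=-0.013, ω₃=-0.166
apply F[9]=+15.000 → step 10: x=-0.318, v=-1.352, θ₁=0.537, ω₁=3.420, θ₂=0.077, ω₂=-0.452, θ₃=-0.017, ω₃=-0.192
apply F[10]=+15.000 → step 11: x=-0.342, v=-1.067, θ₁=0.606, ω₁=3.425, θ₂=0.066, ω₂=-0.717, θ₃=-0.021, ω₃=-0.214
apply F[11]=+15.000 → step 12: x=-0.361, v=-0.780, θ₁=0.675, ω₁=3.456, θ₂=0.048, ω₂=-0.993, θ₃=-0.026, ω₃=-0.229
apply F[12]=+15.000 → step 13: x=-0.373, v=-0.488, θ₁=0.744, ω₁=3.497, θ₂=0.026, ω₂=-1.273, θ₃=-0.030, ω₃=-0.240
apply F[13]=+15.000 → step 14: x=-0.380, v=-0.190, θ₁=0.814, ω₁=3.539, θ₂=-0.002, ω₂=-1.551, θ₃=-0.035, ω₃=-0.245
apply F[14]=+15.000 → step 15: x=-0.381, v=0.115, θ₁=0.886, ω₁=3.576, θ₂=-0.036, ω₂=-1.826, θ₃=-0.040, ω₃=-0.247
apply F[15]=+15.000 → step 16: x=-0.376, v=0.427, θ₁=0.957, ω₁=3.605, θ₂=-0.075, ω₂=-2.096, θ₃=-0.045, ω₃=-0.246
apply F[16]=+15.000 → step 17: x=-0.364, v=0.743, θ₁=1.030, ω₁=3.623, θ₂=-0.120, ω₂=-2.360, θ₃=-0.050, ω₃=-0.246
apply F[17]=+15.000 → step 18: x=-0.346, v=1.062, θ₁=1.102, ω₁=3.627, θ₂=-0.170, ω₂=-2.620, θ₃=-0.055, ω₃=-0.247
apply F[18]=+15.000 → step 19: x=-0.321, v=1.382, θ₁=1.175, ω₁=3.618, θ₂=-0.225, ω₂=-2.877, θ₃=-0.060, ω₃=-0.253
apply F[19]=+15.000 → step 20: x=-0.290, v=1.699, θ₁=1.247, ω₁=3.593, θ₂=-0.285, ω₂=-3.133, θ₃=-0.065, ω₃=-0.267
apply F[20]=+15.000 → step 21: x=-0.253, v=2.011, θ₁=1.318, ω₁=3.551, θ₂=-0.350, ω₂=-3.390, θ₃=-0.071, ω₃=-0.292
apply F[21]=+15.000 → step 22: x=-0.210, v=2.312, θ₁=1.389, ω₁=3.489, θ₂=-0.421, ω₂=-3.651, θ₃=-0.077, ω₃=-0.334
apply F[22]=+15.000 → step 23: x=-0.161, v=2.599, θ₁=1.458, ω₁=3.406, θ₂=-0.496, ω₂=-3.916, θ₃=-0.084, ω₃=-0.399
apply F[23]=+15.000 → step 24: x=-0.106, v=2.865, θ₁=1.525, ω₁=3.300, θ₂=-0.577, ω₂=-4.186, θ₃=-0.093, ω₃=-0.495
apply F[24]=+15.000 → step 25: x=-0.047, v=3.103, θ₁=1.590, ω₁=3.173, θ₂=-0.664, ω₂=-4.458, θ₃=-0.104, ω₃=-0.630
apply F[25]=+15.000 → step 26: x=0.018, v=3.307, θ₁=1.652, ω₁=3.034, θ₂=-0.755, ω₂=-4.721, θ₃=-0.119, ω₃=-0.817
apply F[26]=+15.000 → step 27: x=0.085, v=3.469, θ₁=1.711, ω₁=2.900, θ₂=-0.852, ω₂=-4.958, θ₃=-0.137, ω₃=-1.066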